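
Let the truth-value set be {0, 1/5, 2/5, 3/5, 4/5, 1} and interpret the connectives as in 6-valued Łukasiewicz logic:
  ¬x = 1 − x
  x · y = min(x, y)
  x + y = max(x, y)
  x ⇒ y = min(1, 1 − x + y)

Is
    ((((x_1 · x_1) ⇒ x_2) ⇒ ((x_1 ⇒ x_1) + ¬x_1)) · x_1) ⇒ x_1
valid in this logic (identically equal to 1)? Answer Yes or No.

Yes

At x_1 = 4/5, x_2 = 4/5, for instance:
x_1 · x_1 = 4/5 · 4/5 = 4/5
(x_1 · x_1) ⇒ x_2 = 4/5 ⇒ 4/5 = 1
x_1 ⇒ x_1 = 4/5 ⇒ 4/5 = 1
¬x_1 = ¬4/5 = 1/5
(x_1 ⇒ x_1) + ¬x_1 = 1 + 1/5 = 1
((x_1 · x_1) ⇒ x_2) ⇒ ((x_1 ⇒ x_1) + ¬x_1) = 1 ⇒ 1 = 1
(((x_1 · x_1) ⇒ x_2) ⇒ ((x_1 ⇒ x_1) + ¬x_1)) · x_1 = 1 · 4/5 = 4/5
((((x_1 · x_1) ⇒ x_2) ⇒ ((x_1 ⇒ x_1) + ¬x_1)) · x_1) ⇒ x_1 = 4/5 ⇒ 4/5 = 1
and checking the remaining 35 assignments likewise gives ≥ 1 in every case.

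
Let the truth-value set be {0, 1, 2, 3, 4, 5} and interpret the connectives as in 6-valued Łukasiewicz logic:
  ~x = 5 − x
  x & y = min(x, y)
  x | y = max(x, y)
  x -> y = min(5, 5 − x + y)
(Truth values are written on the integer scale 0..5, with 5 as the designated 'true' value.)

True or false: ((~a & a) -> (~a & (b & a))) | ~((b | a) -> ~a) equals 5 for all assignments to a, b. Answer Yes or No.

Counterexample: take a = 1, b = 0.
~a = ~1 = 4
~a & a = 4 & 1 = 1
~a = ~1 = 4
b & a = 0 & 1 = 0
~a & (b & a) = 4 & 0 = 0
(~a & a) -> (~a & (b & a)) = 1 -> 0 = 4
b | a = 0 | 1 = 1
~a = ~1 = 4
(b | a) -> ~a = 1 -> 4 = 5
~((b | a) -> ~a) = ~5 = 0
((~a & a) -> (~a & (b & a))) | ~((b | a) -> ~a) = 4 | 0 = 4
This gives 4 ≠ 5.

No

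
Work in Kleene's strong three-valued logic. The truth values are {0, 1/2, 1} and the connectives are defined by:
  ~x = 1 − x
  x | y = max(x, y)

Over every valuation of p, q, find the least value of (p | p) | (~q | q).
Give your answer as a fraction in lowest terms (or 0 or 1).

Take p = 0, q = 1/2:
p | p = 0 | 0 = 0
~q = ~1/2 = 1/2
~q | q = 1/2 | 1/2 = 1/2
(p | p) | (~q | q) = 0 | 1/2 = 1/2
No assignment yields a value below 1/2, so this is the minimum.

1/2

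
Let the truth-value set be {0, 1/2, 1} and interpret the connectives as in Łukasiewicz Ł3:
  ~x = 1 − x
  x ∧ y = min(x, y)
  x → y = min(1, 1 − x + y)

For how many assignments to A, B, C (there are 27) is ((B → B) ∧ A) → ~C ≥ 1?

18

value 1: 18 assignments (counts)
value 1/2: 6 assignments
value 0: 3 assignments
So 18 of the 27 assignments meet the threshold.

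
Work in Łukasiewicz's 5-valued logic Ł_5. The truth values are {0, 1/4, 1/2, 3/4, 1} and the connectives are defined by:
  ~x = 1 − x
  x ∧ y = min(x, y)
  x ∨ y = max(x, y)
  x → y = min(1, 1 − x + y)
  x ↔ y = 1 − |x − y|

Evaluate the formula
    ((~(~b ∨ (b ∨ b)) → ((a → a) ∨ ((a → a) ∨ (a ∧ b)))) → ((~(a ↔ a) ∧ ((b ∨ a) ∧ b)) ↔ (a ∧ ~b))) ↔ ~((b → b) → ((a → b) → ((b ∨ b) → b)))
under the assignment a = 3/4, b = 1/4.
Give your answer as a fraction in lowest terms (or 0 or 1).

3/4

~b = ~1/4 = 3/4
b ∨ b = 1/4 ∨ 1/4 = 1/4
~b ∨ (b ∨ b) = 3/4 ∨ 1/4 = 3/4
~(~b ∨ (b ∨ b)) = ~3/4 = 1/4
a → a = 3/4 → 3/4 = 1
a → a = 3/4 → 3/4 = 1
a ∧ b = 3/4 ∧ 1/4 = 1/4
(a → a) ∨ (a ∧ b) = 1 ∨ 1/4 = 1
(a → a) ∨ ((a → a) ∨ (a ∧ b)) = 1 ∨ 1 = 1
~(~b ∨ (b ∨ b)) → ((a → a) ∨ ((a → a) ∨ (a ∧ b))) = 1/4 → 1 = 1
a ↔ a = 3/4 ↔ 3/4 = 1
~(a ↔ a) = ~1 = 0
b ∨ a = 1/4 ∨ 3/4 = 3/4
(b ∨ a) ∧ b = 3/4 ∧ 1/4 = 1/4
~(a ↔ a) ∧ ((b ∨ a) ∧ b) = 0 ∧ 1/4 = 0
~b = ~1/4 = 3/4
a ∧ ~b = 3/4 ∧ 3/4 = 3/4
(~(a ↔ a) ∧ ((b ∨ a) ∧ b)) ↔ (a ∧ ~b) = 0 ↔ 3/4 = 1/4
(~(~b ∨ (b ∨ b)) → ((a → a) ∨ ((a → a) ∨ (a ∧ b)))) → ((~(a ↔ a) ∧ ((b ∨ a) ∧ b)) ↔ (a ∧ ~b)) = 1 → 1/4 = 1/4
b → b = 1/4 → 1/4 = 1
a → b = 3/4 → 1/4 = 1/2
b ∨ b = 1/4 ∨ 1/4 = 1/4
(b ∨ b) → b = 1/4 → 1/4 = 1
(a → b) → ((b ∨ b) → b) = 1/2 → 1 = 1
(b → b) → ((a → b) → ((b ∨ b) → b)) = 1 → 1 = 1
~((b → b) → ((a → b) → ((b ∨ b) → b))) = ~1 = 0
((~(~b ∨ (b ∨ b)) → ((a → a) ∨ ((a → a) ∨ (a ∧ b)))) → ((~(a ↔ a) ∧ ((b ∨ a) ∧ b)) ↔ (a ∧ ~b))) ↔ ~((b → b) → ((a → b) → ((b ∨ b) → b))) = 1/4 ↔ 0 = 3/4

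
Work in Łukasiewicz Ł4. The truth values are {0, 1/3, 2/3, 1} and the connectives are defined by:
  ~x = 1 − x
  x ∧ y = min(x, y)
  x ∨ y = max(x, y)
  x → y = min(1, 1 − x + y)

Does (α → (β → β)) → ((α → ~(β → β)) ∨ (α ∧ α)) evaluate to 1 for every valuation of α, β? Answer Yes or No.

Counterexample: take α = 1/3, β = 0.
β → β = 0 → 0 = 1
α → (β → β) = 1/3 → 1 = 1
β → β = 0 → 0 = 1
~(β → β) = ~1 = 0
α → ~(β → β) = 1/3 → 0 = 2/3
α ∧ α = 1/3 ∧ 1/3 = 1/3
(α → ~(β → β)) ∨ (α ∧ α) = 2/3 ∨ 1/3 = 2/3
(α → (β → β)) → ((α → ~(β → β)) ∨ (α ∧ α)) = 1 → 2/3 = 2/3
This gives 2/3 ≠ 1.

No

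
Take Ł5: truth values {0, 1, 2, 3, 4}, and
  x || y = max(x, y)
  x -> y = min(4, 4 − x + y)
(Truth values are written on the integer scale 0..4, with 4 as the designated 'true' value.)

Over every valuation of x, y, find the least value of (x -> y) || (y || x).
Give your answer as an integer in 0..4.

Take x = 2, y = 0:
x -> y = 2 -> 0 = 2
y || x = 0 || 2 = 2
(x -> y) || (y || x) = 2 || 2 = 2
No assignment yields a value below 2, so this is the minimum.

2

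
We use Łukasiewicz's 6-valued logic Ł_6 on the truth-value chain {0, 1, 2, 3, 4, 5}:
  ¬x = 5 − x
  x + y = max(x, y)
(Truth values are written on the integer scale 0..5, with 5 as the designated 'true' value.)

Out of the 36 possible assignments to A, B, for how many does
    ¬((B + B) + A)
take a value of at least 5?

value 5: 1 assignment (counts)
value 4: 3 assignments
value 3: 5 assignments
value 2: 7 assignments
value 1: 9 assignments
value 0: 11 assignments
So 1 of the 36 assignments meets the threshold.

1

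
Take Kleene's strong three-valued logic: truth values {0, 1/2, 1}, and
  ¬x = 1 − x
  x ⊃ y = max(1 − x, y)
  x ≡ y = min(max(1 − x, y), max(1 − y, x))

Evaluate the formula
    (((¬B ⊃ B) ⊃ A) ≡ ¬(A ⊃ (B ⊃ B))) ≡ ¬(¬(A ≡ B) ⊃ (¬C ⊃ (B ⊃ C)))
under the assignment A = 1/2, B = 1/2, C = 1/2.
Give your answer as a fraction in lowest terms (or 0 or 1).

1/2

¬B = ¬1/2 = 1/2
¬B ⊃ B = 1/2 ⊃ 1/2 = 1/2
(¬B ⊃ B) ⊃ A = 1/2 ⊃ 1/2 = 1/2
B ⊃ B = 1/2 ⊃ 1/2 = 1/2
A ⊃ (B ⊃ B) = 1/2 ⊃ 1/2 = 1/2
¬(A ⊃ (B ⊃ B)) = ¬1/2 = 1/2
((¬B ⊃ B) ⊃ A) ≡ ¬(A ⊃ (B ⊃ B)) = 1/2 ≡ 1/2 = 1/2
A ≡ B = 1/2 ≡ 1/2 = 1/2
¬(A ≡ B) = ¬1/2 = 1/2
¬C = ¬1/2 = 1/2
B ⊃ C = 1/2 ⊃ 1/2 = 1/2
¬C ⊃ (B ⊃ C) = 1/2 ⊃ 1/2 = 1/2
¬(A ≡ B) ⊃ (¬C ⊃ (B ⊃ C)) = 1/2 ⊃ 1/2 = 1/2
¬(¬(A ≡ B) ⊃ (¬C ⊃ (B ⊃ C))) = ¬1/2 = 1/2
(((¬B ⊃ B) ⊃ A) ≡ ¬(A ⊃ (B ⊃ B))) ≡ ¬(¬(A ≡ B) ⊃ (¬C ⊃ (B ⊃ C))) = 1/2 ≡ 1/2 = 1/2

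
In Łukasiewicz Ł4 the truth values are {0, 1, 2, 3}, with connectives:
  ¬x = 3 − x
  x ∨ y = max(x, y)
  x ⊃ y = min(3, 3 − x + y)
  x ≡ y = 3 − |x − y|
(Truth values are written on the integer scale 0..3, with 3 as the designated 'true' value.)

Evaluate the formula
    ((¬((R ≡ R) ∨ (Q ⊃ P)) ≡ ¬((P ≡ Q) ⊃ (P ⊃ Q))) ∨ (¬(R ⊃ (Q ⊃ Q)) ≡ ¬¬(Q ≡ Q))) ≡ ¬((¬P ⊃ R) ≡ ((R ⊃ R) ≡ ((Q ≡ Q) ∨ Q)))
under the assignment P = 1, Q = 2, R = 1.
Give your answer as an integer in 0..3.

R ≡ R = 1 ≡ 1 = 3
Q ⊃ P = 2 ⊃ 1 = 2
(R ≡ R) ∨ (Q ⊃ P) = 3 ∨ 2 = 3
¬((R ≡ R) ∨ (Q ⊃ P)) = ¬3 = 0
P ≡ Q = 1 ≡ 2 = 2
P ⊃ Q = 1 ⊃ 2 = 3
(P ≡ Q) ⊃ (P ⊃ Q) = 2 ⊃ 3 = 3
¬((P ≡ Q) ⊃ (P ⊃ Q)) = ¬3 = 0
¬((R ≡ R) ∨ (Q ⊃ P)) ≡ ¬((P ≡ Q) ⊃ (P ⊃ Q)) = 0 ≡ 0 = 3
Q ⊃ Q = 2 ⊃ 2 = 3
R ⊃ (Q ⊃ Q) = 1 ⊃ 3 = 3
¬(R ⊃ (Q ⊃ Q)) = ¬3 = 0
Q ≡ Q = 2 ≡ 2 = 3
¬(Q ≡ Q) = ¬3 = 0
¬¬(Q ≡ Q) = ¬0 = 3
¬(R ⊃ (Q ⊃ Q)) ≡ ¬¬(Q ≡ Q) = 0 ≡ 3 = 0
(¬((R ≡ R) ∨ (Q ⊃ P)) ≡ ¬((P ≡ Q) ⊃ (P ⊃ Q))) ∨ (¬(R ⊃ (Q ⊃ Q)) ≡ ¬¬(Q ≡ Q)) = 3 ∨ 0 = 3
¬P = ¬1 = 2
¬P ⊃ R = 2 ⊃ 1 = 2
R ⊃ R = 1 ⊃ 1 = 3
Q ≡ Q = 2 ≡ 2 = 3
(Q ≡ Q) ∨ Q = 3 ∨ 2 = 3
(R ⊃ R) ≡ ((Q ≡ Q) ∨ Q) = 3 ≡ 3 = 3
(¬P ⊃ R) ≡ ((R ⊃ R) ≡ ((Q ≡ Q) ∨ Q)) = 2 ≡ 3 = 2
¬((¬P ⊃ R) ≡ ((R ⊃ R) ≡ ((Q ≡ Q) ∨ Q))) = ¬2 = 1
((¬((R ≡ R) ∨ (Q ⊃ P)) ≡ ¬((P ≡ Q) ⊃ (P ⊃ Q))) ∨ (¬(R ⊃ (Q ⊃ Q)) ≡ ¬¬(Q ≡ Q))) ≡ ¬((¬P ⊃ R) ≡ ((R ⊃ R) ≡ ((Q ≡ Q) ∨ Q))) = 3 ≡ 1 = 1

1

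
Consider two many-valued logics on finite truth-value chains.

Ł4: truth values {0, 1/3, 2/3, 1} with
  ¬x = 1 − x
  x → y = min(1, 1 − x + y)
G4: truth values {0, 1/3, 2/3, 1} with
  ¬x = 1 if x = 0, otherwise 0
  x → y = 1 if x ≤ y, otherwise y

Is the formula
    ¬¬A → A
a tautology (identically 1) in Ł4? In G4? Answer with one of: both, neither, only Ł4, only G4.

In Ł4: every assignment gives 1 — tautology.
In G4: at A = 1/3 the value is 1/3 — not a tautology.

only Ł4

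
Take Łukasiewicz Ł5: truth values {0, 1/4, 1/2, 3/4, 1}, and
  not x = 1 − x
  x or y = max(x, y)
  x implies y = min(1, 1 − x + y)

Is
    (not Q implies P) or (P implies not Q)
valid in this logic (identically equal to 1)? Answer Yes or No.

At P = 0, Q = 3/4, for instance:
not Q = not 3/4 = 1/4
not Q implies P = 1/4 implies 0 = 3/4
P implies not Q = 0 implies 1/4 = 1
(not Q implies P) or (P implies not Q) = 3/4 or 1 = 1
and checking the remaining 24 assignments likewise gives ≥ 1 in every case.

Yes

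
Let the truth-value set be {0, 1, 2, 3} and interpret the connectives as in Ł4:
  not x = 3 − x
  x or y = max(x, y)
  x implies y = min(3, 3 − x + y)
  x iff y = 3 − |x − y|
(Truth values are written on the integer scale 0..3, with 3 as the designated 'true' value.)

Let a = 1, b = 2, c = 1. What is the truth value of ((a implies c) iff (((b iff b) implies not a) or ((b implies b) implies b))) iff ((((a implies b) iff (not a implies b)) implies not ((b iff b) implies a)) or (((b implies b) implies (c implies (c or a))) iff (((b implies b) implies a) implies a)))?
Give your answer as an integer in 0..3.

a implies c = 1 implies 1 = 3
b iff b = 2 iff 2 = 3
not a = not 1 = 2
(b iff b) implies not a = 3 implies 2 = 2
b implies b = 2 implies 2 = 3
(b implies b) implies b = 3 implies 2 = 2
((b iff b) implies not a) or ((b implies b) implies b) = 2 or 2 = 2
(a implies c) iff (((b iff b) implies not a) or ((b implies b) implies b)) = 3 iff 2 = 2
a implies b = 1 implies 2 = 3
not a = not 1 = 2
not a implies b = 2 implies 2 = 3
(a implies b) iff (not a implies b) = 3 iff 3 = 3
b iff b = 2 iff 2 = 3
(b iff b) implies a = 3 implies 1 = 1
not ((b iff b) implies a) = not 1 = 2
((a implies b) iff (not a implies b)) implies not ((b iff b) implies a) = 3 implies 2 = 2
b implies b = 2 implies 2 = 3
c or a = 1 or 1 = 1
c implies (c or a) = 1 implies 1 = 3
(b implies b) implies (c implies (c or a)) = 3 implies 3 = 3
b implies b = 2 implies 2 = 3
(b implies b) implies a = 3 implies 1 = 1
((b implies b) implies a) implies a = 1 implies 1 = 3
((b implies b) implies (c implies (c or a))) iff (((b implies b) implies a) implies a) = 3 iff 3 = 3
(((a implies b) iff (not a implies b)) implies not ((b iff b) implies a)) or (((b implies b) implies (c implies (c or a))) iff (((b implies b) implies a) implies a)) = 2 or 3 = 3
((a implies c) iff (((b iff b) implies not a) or ((b implies b) implies b))) iff ((((a implies b) iff (not a implies b)) implies not ((b iff b) implies a)) or (((b implies b) implies (c implies (c or a))) iff (((b implies b) implies a) implies a))) = 2 iff 3 = 2

2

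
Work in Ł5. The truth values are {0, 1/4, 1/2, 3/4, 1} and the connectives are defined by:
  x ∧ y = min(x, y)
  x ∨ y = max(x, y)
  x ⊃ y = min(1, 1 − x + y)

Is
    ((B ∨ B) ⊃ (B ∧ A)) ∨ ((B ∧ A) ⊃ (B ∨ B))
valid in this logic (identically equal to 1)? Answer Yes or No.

Yes

At A = 1/4, B = 1, for instance:
B ∨ B = 1 ∨ 1 = 1
B ∧ A = 1 ∧ 1/4 = 1/4
(B ∨ B) ⊃ (B ∧ A) = 1 ⊃ 1/4 = 1/4
(B ∧ A) ⊃ (B ∨ B) = 1/4 ⊃ 1 = 1
((B ∨ B) ⊃ (B ∧ A)) ∨ ((B ∧ A) ⊃ (B ∨ B)) = 1/4 ∨ 1 = 1
and checking the remaining 24 assignments likewise gives ≥ 1 in every case.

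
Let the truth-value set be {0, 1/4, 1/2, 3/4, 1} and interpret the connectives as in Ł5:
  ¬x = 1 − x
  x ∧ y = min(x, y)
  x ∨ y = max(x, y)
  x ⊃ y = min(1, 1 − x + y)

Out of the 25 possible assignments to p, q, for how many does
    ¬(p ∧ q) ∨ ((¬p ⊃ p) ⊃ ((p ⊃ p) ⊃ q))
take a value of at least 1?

value 1: 15 assignments (counts)
value 3/4: 7 assignments
value 1/2: 3 assignments
So 15 of the 25 assignments meet the threshold.

15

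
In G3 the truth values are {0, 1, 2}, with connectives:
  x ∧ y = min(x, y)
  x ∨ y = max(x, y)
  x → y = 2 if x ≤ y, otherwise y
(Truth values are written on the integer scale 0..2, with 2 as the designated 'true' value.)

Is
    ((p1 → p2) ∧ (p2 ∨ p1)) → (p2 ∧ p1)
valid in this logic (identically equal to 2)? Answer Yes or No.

Counterexample: take p1 = 0, p2 = 1.
p1 → p2 = 0 → 1 = 2
p2 ∨ p1 = 1 ∨ 0 = 1
(p1 → p2) ∧ (p2 ∨ p1) = 2 ∧ 1 = 1
p2 ∧ p1 = 1 ∧ 0 = 0
((p1 → p2) ∧ (p2 ∨ p1)) → (p2 ∧ p1) = 1 → 0 = 0
This gives 0 ≠ 2.

No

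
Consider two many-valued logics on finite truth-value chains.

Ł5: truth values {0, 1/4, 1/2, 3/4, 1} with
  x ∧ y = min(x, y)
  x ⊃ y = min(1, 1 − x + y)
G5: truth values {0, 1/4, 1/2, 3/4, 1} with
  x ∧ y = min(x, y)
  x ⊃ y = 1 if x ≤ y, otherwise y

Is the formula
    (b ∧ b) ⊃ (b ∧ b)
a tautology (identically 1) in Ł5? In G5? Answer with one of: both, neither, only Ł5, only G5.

In Ł5: every assignment gives 1 — tautology.
In G5: every assignment gives 1 — tautology.

both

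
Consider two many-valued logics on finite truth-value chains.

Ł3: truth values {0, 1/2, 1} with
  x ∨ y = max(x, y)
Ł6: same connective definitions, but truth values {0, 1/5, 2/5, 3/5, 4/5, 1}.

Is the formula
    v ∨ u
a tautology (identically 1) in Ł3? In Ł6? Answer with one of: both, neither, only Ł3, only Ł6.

In Ł3: at u = 0, v = 0 the value is 0 — not a tautology.
In Ł6: at u = 0, v = 0 the value is 0 — not a tautology.

neither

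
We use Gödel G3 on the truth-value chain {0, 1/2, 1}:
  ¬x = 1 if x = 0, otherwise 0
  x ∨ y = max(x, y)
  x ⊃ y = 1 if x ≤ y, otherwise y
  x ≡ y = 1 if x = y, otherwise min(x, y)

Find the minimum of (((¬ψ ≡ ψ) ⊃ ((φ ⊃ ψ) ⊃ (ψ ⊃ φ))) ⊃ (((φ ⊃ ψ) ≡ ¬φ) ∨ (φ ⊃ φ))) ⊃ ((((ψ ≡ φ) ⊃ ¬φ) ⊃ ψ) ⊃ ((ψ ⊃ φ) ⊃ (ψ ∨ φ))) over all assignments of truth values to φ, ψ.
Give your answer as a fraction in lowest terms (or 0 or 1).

1/2

Take φ = 1/2, ψ = 1/2:
¬ψ = ¬1/2 = 0
¬ψ ≡ ψ = 0 ≡ 1/2 = 0
φ ⊃ ψ = 1/2 ⊃ 1/2 = 1
ψ ⊃ φ = 1/2 ⊃ 1/2 = 1
(φ ⊃ ψ) ⊃ (ψ ⊃ φ) = 1 ⊃ 1 = 1
(¬ψ ≡ ψ) ⊃ ((φ ⊃ ψ) ⊃ (ψ ⊃ φ)) = 0 ⊃ 1 = 1
φ ⊃ ψ = 1/2 ⊃ 1/2 = 1
¬φ = ¬1/2 = 0
(φ ⊃ ψ) ≡ ¬φ = 1 ≡ 0 = 0
φ ⊃ φ = 1/2 ⊃ 1/2 = 1
((φ ⊃ ψ) ≡ ¬φ) ∨ (φ ⊃ φ) = 0 ∨ 1 = 1
((¬ψ ≡ ψ) ⊃ ((φ ⊃ ψ) ⊃ (ψ ⊃ φ))) ⊃ (((φ ⊃ ψ) ≡ ¬φ) ∨ (φ ⊃ φ)) = 1 ⊃ 1 = 1
ψ ≡ φ = 1/2 ≡ 1/2 = 1
¬φ = ¬1/2 = 0
(ψ ≡ φ) ⊃ ¬φ = 1 ⊃ 0 = 0
((ψ ≡ φ) ⊃ ¬φ) ⊃ ψ = 0 ⊃ 1/2 = 1
ψ ⊃ φ = 1/2 ⊃ 1/2 = 1
ψ ∨ φ = 1/2 ∨ 1/2 = 1/2
(ψ ⊃ φ) ⊃ (ψ ∨ φ) = 1 ⊃ 1/2 = 1/2
(((ψ ≡ φ) ⊃ ¬φ) ⊃ ψ) ⊃ ((ψ ⊃ φ) ⊃ (ψ ∨ φ)) = 1 ⊃ 1/2 = 1/2
(((¬ψ ≡ ψ) ⊃ ((φ ⊃ ψ) ⊃ (ψ ⊃ φ))) ⊃ (((φ ⊃ ψ) ≡ ¬φ) ∨ (φ ⊃ φ))) ⊃ ((((ψ ≡ φ) ⊃ ¬φ) ⊃ ψ) ⊃ ((ψ ⊃ φ) ⊃ (ψ ∨ φ))) = 1 ⊃ 1/2 = 1/2
No assignment yields a value below 1/2, so this is the minimum.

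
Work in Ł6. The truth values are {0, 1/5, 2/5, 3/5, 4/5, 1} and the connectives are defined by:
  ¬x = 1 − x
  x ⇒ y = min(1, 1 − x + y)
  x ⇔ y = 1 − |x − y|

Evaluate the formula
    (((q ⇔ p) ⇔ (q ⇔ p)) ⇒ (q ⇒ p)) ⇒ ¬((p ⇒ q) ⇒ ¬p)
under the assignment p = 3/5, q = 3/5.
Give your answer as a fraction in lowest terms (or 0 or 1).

3/5

q ⇔ p = 3/5 ⇔ 3/5 = 1
q ⇔ p = 3/5 ⇔ 3/5 = 1
(q ⇔ p) ⇔ (q ⇔ p) = 1 ⇔ 1 = 1
q ⇒ p = 3/5 ⇒ 3/5 = 1
((q ⇔ p) ⇔ (q ⇔ p)) ⇒ (q ⇒ p) = 1 ⇒ 1 = 1
p ⇒ q = 3/5 ⇒ 3/5 = 1
¬p = ¬3/5 = 2/5
(p ⇒ q) ⇒ ¬p = 1 ⇒ 2/5 = 2/5
¬((p ⇒ q) ⇒ ¬p) = ¬2/5 = 3/5
(((q ⇔ p) ⇔ (q ⇔ p)) ⇒ (q ⇒ p)) ⇒ ¬((p ⇒ q) ⇒ ¬p) = 1 ⇒ 3/5 = 3/5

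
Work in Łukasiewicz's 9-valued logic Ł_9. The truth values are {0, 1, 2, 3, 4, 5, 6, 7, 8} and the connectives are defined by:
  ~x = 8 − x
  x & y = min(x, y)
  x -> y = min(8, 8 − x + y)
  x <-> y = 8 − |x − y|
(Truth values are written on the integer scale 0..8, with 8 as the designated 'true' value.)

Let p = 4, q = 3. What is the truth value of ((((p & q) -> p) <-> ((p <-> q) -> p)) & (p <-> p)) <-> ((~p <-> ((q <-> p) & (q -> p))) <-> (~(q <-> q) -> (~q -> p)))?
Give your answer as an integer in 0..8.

8

p & q = 4 & 3 = 3
(p & q) -> p = 3 -> 4 = 8
p <-> q = 4 <-> 3 = 7
(p <-> q) -> p = 7 -> 4 = 5
((p & q) -> p) <-> ((p <-> q) -> p) = 8 <-> 5 = 5
p <-> p = 4 <-> 4 = 8
(((p & q) -> p) <-> ((p <-> q) -> p)) & (p <-> p) = 5 & 8 = 5
~p = ~4 = 4
q <-> p = 3 <-> 4 = 7
q -> p = 3 -> 4 = 8
(q <-> p) & (q -> p) = 7 & 8 = 7
~p <-> ((q <-> p) & (q -> p)) = 4 <-> 7 = 5
q <-> q = 3 <-> 3 = 8
~(q <-> q) = ~8 = 0
~q = ~3 = 5
~q -> p = 5 -> 4 = 7
~(q <-> q) -> (~q -> p) = 0 -> 7 = 8
(~p <-> ((q <-> p) & (q -> p))) <-> (~(q <-> q) -> (~q -> p)) = 5 <-> 8 = 5
((((p & q) -> p) <-> ((p <-> q) -> p)) & (p <-> p)) <-> ((~p <-> ((q <-> p) & (q -> p))) <-> (~(q <-> q) -> (~q -> p))) = 5 <-> 5 = 8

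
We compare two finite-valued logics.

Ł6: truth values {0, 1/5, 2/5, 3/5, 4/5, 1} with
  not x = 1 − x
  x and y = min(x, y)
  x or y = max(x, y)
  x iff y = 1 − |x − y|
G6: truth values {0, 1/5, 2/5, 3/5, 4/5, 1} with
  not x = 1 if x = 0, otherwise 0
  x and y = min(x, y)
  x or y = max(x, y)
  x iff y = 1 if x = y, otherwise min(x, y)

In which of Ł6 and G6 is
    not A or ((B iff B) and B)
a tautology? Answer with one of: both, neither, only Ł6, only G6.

neither

In Ł6: at A = 1/5, B = 0 the value is 4/5 — not a tautology.
In G6: at A = 1/5, B = 0 the value is 0 — not a tautology.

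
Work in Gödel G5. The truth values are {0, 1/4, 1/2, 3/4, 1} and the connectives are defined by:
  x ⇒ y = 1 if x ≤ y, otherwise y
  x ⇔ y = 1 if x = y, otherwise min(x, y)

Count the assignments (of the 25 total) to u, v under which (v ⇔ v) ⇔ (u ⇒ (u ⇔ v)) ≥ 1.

15

value 1: 15 assignments (counts)
value 3/4: 1 assignment
value 1/2: 2 assignments
value 1/4: 3 assignments
value 0: 4 assignments
So 15 of the 25 assignments meet the threshold.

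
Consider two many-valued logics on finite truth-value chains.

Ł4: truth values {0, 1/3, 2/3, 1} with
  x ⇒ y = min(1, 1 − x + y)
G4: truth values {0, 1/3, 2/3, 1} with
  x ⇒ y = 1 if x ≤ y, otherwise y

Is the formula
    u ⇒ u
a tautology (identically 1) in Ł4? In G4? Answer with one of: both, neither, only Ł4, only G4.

both

In Ł4: every assignment gives 1 — tautology.
In G4: every assignment gives 1 — tautology.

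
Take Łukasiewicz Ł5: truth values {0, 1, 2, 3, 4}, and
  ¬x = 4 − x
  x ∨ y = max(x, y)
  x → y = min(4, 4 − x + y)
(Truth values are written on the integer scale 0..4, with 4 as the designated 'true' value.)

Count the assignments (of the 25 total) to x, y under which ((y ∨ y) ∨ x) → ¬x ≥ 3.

value 4: 12 assignments (counts)
value 3: 2 assignments (counts)
value 2: 5 assignments
value 1: 1 assignment
value 0: 5 assignments
So 14 of the 25 assignments meet the threshold.

14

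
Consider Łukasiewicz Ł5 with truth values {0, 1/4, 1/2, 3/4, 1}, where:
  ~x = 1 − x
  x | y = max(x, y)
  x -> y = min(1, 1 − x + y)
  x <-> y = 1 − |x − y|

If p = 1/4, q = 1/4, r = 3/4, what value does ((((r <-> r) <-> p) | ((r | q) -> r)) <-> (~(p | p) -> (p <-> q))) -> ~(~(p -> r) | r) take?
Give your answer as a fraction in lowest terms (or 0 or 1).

1/4

r <-> r = 3/4 <-> 3/4 = 1
(r <-> r) <-> p = 1 <-> 1/4 = 1/4
r | q = 3/4 | 1/4 = 3/4
(r | q) -> r = 3/4 -> 3/4 = 1
((r <-> r) <-> p) | ((r | q) -> r) = 1/4 | 1 = 1
p | p = 1/4 | 1/4 = 1/4
~(p | p) = ~1/4 = 3/4
p <-> q = 1/4 <-> 1/4 = 1
~(p | p) -> (p <-> q) = 3/4 -> 1 = 1
(((r <-> r) <-> p) | ((r | q) -> r)) <-> (~(p | p) -> (p <-> q)) = 1 <-> 1 = 1
p -> r = 1/4 -> 3/4 = 1
~(p -> r) = ~1 = 0
~(p -> r) | r = 0 | 3/4 = 3/4
~(~(p -> r) | r) = ~3/4 = 1/4
((((r <-> r) <-> p) | ((r | q) -> r)) <-> (~(p | p) -> (p <-> q))) -> ~(~(p -> r) | r) = 1 -> 1/4 = 1/4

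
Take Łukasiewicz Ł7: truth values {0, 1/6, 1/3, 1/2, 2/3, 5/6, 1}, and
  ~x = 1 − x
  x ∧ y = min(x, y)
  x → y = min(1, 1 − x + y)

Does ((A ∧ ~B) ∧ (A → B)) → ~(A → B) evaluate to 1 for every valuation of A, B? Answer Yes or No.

Counterexample: take A = 1/6, B = 1/6.
~B = ~1/6 = 5/6
A ∧ ~B = 1/6 ∧ 5/6 = 1/6
A → B = 1/6 → 1/6 = 1
(A ∧ ~B) ∧ (A → B) = 1/6 ∧ 1 = 1/6
~(A → B) = ~1 = 0
((A ∧ ~B) ∧ (A → B)) → ~(A → B) = 1/6 → 0 = 5/6
This gives 5/6 ≠ 1.

No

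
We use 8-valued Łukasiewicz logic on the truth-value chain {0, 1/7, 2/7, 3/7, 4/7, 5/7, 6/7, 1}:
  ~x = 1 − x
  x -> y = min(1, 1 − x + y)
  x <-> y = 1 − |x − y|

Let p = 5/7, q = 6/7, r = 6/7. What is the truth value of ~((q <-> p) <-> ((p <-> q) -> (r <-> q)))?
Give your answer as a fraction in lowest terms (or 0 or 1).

q <-> p = 6/7 <-> 5/7 = 6/7
p <-> q = 5/7 <-> 6/7 = 6/7
r <-> q = 6/7 <-> 6/7 = 1
(p <-> q) -> (r <-> q) = 6/7 -> 1 = 1
(q <-> p) <-> ((p <-> q) -> (r <-> q)) = 6/7 <-> 1 = 6/7
~((q <-> p) <-> ((p <-> q) -> (r <-> q))) = ~6/7 = 1/7

1/7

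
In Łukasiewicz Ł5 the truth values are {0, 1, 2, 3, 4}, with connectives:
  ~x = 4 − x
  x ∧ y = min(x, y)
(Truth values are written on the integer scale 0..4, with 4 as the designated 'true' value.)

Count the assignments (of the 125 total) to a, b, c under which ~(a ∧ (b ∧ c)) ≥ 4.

value 4: 61 assignments (counts)
value 3: 37 assignments
value 2: 19 assignments
value 1: 7 assignments
value 0: 1 assignment
So 61 of the 125 assignments meet the threshold.

61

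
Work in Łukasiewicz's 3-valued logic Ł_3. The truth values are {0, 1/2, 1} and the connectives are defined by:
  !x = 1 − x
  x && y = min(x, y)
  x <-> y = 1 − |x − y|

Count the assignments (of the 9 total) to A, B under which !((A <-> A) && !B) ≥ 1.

A = 0, B = 0 ↦ 0  <
A = 0, B = 1/2 ↦ 1/2  <
A = 0, B = 1 ↦ 1  ≥
A = 1/2, B = 0 ↦ 0  <
A = 1/2, B = 1/2 ↦ 1/2  <
A = 1/2, B = 1 ↦ 1  ≥
A = 1, B = 0 ↦ 0  <
A = 1, B = 1/2 ↦ 1/2  <
A = 1, B = 1 ↦ 1  ≥
So 3 of the 9 assignments meet the threshold.

3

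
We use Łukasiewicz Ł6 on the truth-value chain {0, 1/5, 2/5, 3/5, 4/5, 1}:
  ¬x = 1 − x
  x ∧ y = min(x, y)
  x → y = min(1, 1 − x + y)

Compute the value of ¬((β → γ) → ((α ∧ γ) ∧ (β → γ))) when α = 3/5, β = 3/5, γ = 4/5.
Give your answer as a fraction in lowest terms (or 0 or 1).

2/5

β → γ = 3/5 → 4/5 = 1
α ∧ γ = 3/5 ∧ 4/5 = 3/5
β → γ = 3/5 → 4/5 = 1
(α ∧ γ) ∧ (β → γ) = 3/5 ∧ 1 = 3/5
(β → γ) → ((α ∧ γ) ∧ (β → γ)) = 1 → 3/5 = 3/5
¬((β → γ) → ((α ∧ γ) ∧ (β → γ))) = ¬3/5 = 2/5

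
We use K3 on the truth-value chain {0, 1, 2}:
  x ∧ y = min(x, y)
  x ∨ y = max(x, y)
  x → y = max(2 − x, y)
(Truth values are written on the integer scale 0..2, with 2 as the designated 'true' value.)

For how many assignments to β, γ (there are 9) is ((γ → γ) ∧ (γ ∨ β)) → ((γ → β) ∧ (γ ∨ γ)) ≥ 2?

2

β = 0, γ = 0 ↦ 2  ≥
β = 0, γ = 1 ↦ 1  <
β = 0, γ = 2 ↦ 0  <
β = 1, γ = 0 ↦ 1  <
β = 1, γ = 1 ↦ 1  <
β = 1, γ = 2 ↦ 1  <
β = 2, γ = 0 ↦ 0  <
β = 2, γ = 1 ↦ 1  <
β = 2, γ = 2 ↦ 2  ≥
So 2 of the 9 assignments meet the threshold.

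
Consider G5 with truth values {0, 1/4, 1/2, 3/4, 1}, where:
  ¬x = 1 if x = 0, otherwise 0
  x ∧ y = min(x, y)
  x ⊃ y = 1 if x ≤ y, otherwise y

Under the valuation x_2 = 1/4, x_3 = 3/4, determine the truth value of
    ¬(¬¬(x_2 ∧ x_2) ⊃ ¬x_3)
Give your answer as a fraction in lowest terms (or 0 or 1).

1

x_2 ∧ x_2 = 1/4 ∧ 1/4 = 1/4
¬(x_2 ∧ x_2) = ¬1/4 = 0
¬¬(x_2 ∧ x_2) = ¬0 = 1
¬x_3 = ¬3/4 = 0
¬¬(x_2 ∧ x_2) ⊃ ¬x_3 = 1 ⊃ 0 = 0
¬(¬¬(x_2 ∧ x_2) ⊃ ¬x_3) = ¬0 = 1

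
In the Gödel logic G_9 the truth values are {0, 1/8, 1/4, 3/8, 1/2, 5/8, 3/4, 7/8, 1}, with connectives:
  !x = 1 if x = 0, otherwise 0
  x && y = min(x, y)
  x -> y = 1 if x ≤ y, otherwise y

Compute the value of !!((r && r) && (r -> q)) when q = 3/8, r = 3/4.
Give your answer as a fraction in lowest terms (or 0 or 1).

r && r = 3/4 && 3/4 = 3/4
r -> q = 3/4 -> 3/8 = 3/8
(r && r) && (r -> q) = 3/4 && 3/8 = 3/8
!((r && r) && (r -> q)) = !3/8 = 0
!!((r && r) && (r -> q)) = !0 = 1

1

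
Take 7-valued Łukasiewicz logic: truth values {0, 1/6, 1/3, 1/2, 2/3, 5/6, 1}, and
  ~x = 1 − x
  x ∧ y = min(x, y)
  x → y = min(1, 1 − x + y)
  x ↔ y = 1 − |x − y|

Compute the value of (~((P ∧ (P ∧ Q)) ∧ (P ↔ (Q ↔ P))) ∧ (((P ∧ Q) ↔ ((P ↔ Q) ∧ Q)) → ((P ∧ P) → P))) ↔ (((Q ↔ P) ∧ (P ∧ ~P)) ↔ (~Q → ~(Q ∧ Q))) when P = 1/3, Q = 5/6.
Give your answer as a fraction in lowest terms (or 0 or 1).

2/3

P ∧ Q = 1/3 ∧ 5/6 = 1/3
P ∧ (P ∧ Q) = 1/3 ∧ 1/3 = 1/3
Q ↔ P = 5/6 ↔ 1/3 = 1/2
P ↔ (Q ↔ P) = 1/3 ↔ 1/2 = 5/6
(P ∧ (P ∧ Q)) ∧ (P ↔ (Q ↔ P)) = 1/3 ∧ 5/6 = 1/3
~((P ∧ (P ∧ Q)) ∧ (P ↔ (Q ↔ P))) = ~1/3 = 2/3
P ∧ Q = 1/3 ∧ 5/6 = 1/3
P ↔ Q = 1/3 ↔ 5/6 = 1/2
(P ↔ Q) ∧ Q = 1/2 ∧ 5/6 = 1/2
(P ∧ Q) ↔ ((P ↔ Q) ∧ Q) = 1/3 ↔ 1/2 = 5/6
P ∧ P = 1/3 ∧ 1/3 = 1/3
(P ∧ P) → P = 1/3 → 1/3 = 1
((P ∧ Q) ↔ ((P ↔ Q) ∧ Q)) → ((P ∧ P) → P) = 5/6 → 1 = 1
~((P ∧ (P ∧ Q)) ∧ (P ↔ (Q ↔ P))) ∧ (((P ∧ Q) ↔ ((P ↔ Q) ∧ Q)) → ((P ∧ P) → P)) = 2/3 ∧ 1 = 2/3
Q ↔ P = 5/6 ↔ 1/3 = 1/2
~P = ~1/3 = 2/3
P ∧ ~P = 1/3 ∧ 2/3 = 1/3
(Q ↔ P) ∧ (P ∧ ~P) = 1/2 ∧ 1/3 = 1/3
~Q = ~5/6 = 1/6
Q ∧ Q = 5/6 ∧ 5/6 = 5/6
~(Q ∧ Q) = ~5/6 = 1/6
~Q → ~(Q ∧ Q) = 1/6 → 1/6 = 1
((Q ↔ P) ∧ (P ∧ ~P)) ↔ (~Q → ~(Q ∧ Q)) = 1/3 ↔ 1 = 1/3
(~((P ∧ (P ∧ Q)) ∧ (P ↔ (Q ↔ P))) ∧ (((P ∧ Q) ↔ ((P ↔ Q) ∧ Q)) → ((P ∧ P) → P))) ↔ (((Q ↔ P) ∧ (P ∧ ~P)) ↔ (~Q → ~(Q ∧ Q))) = 2/3 ↔ 1/3 = 2/3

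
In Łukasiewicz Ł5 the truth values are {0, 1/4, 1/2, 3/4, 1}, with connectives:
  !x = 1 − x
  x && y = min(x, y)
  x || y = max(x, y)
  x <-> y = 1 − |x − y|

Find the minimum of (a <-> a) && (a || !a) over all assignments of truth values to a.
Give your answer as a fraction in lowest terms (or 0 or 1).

Take a = 1/2:
a <-> a = 1/2 <-> 1/2 = 1
!a = !1/2 = 1/2
a || !a = 1/2 || 1/2 = 1/2
(a <-> a) && (a || !a) = 1 && 1/2 = 1/2
No assignment yields a value below 1/2, so this is the minimum.

1/2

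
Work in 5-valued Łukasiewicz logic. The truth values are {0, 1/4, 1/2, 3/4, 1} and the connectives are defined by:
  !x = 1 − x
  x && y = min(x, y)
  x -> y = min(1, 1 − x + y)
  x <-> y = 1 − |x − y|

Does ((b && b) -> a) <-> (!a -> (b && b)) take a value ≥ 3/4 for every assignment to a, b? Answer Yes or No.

No

Counterexample: take a = 0, b = 0.
b && b = 0 && 0 = 0
(b && b) -> a = 0 -> 0 = 1
!a = !0 = 1
b && b = 0 && 0 = 0
!a -> (b && b) = 1 -> 0 = 0
((b && b) -> a) <-> (!a -> (b && b)) = 1 <-> 0 = 0
This gives 0, which is below 3/4.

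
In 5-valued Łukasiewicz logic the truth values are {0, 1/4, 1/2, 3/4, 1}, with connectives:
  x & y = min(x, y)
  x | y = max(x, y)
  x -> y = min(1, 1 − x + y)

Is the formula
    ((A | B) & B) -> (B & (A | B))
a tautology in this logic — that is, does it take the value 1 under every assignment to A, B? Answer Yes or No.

At A = 1/4, B = 0, for instance:
A | B = 1/4 | 0 = 1/4
(A | B) & B = 1/4 & 0 = 0
B & (A | B) = 0 & 1/4 = 0
((A | B) & B) -> (B & (A | B)) = 0 -> 0 = 1
and checking the remaining 24 assignments likewise gives ≥ 1 in every case.

Yes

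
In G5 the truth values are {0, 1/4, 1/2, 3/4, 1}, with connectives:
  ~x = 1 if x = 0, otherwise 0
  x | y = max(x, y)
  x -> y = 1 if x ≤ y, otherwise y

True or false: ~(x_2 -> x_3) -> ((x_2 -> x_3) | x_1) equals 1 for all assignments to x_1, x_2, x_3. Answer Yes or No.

No

Counterexample: take x_1 = 0, x_2 = 1/4, x_3 = 0.
x_2 -> x_3 = 1/4 -> 0 = 0
~(x_2 -> x_3) = ~0 = 1
(x_2 -> x_3) | x_1 = 0 | 0 = 0
~(x_2 -> x_3) -> ((x_2 -> x_3) | x_1) = 1 -> 0 = 0
This gives 0 ≠ 1.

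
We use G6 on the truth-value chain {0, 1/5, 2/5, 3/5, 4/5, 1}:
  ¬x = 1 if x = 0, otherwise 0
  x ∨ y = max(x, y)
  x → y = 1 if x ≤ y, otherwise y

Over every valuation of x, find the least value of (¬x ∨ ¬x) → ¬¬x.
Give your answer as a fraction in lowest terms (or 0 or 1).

0

Take x = 0:
¬x = ¬0 = 1
¬x = ¬0 = 1
¬x ∨ ¬x = 1 ∨ 1 = 1
¬x = ¬0 = 1
¬¬x = ¬1 = 0
(¬x ∨ ¬x) → ¬¬x = 1 → 0 = 0
No assignment yields a value below 0, so this is the minimum.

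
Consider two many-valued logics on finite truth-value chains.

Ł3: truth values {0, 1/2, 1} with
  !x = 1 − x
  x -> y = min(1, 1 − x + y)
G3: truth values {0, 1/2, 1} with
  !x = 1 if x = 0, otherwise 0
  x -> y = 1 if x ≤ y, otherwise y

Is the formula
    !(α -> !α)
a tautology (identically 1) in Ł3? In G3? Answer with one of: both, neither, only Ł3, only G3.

In Ł3: at α = 0 the value is 0 — not a tautology.
In G3: at α = 0 the value is 0 — not a tautology.

neither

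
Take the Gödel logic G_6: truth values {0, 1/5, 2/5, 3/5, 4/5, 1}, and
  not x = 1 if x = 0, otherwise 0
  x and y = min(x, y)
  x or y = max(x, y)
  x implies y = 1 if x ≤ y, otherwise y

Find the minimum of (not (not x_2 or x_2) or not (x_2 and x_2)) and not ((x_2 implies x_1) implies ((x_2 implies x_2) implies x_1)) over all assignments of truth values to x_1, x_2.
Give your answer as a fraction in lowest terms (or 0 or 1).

Take x_1 = 0, x_2 = 1/5:
not x_2 = not 1/5 = 0
not x_2 or x_2 = 0 or 1/5 = 1/5
not (not x_2 or x_2) = not 1/5 = 0
x_2 and x_2 = 1/5 and 1/5 = 1/5
not (x_2 and x_2) = not 1/5 = 0
not (not x_2 or x_2) or not (x_2 and x_2) = 0 or 0 = 0
x_2 implies x_1 = 1/5 implies 0 = 0
x_2 implies x_2 = 1/5 implies 1/5 = 1
(x_2 implies x_2) implies x_1 = 1 implies 0 = 0
(x_2 implies x_1) implies ((x_2 implies x_2) implies x_1) = 0 implies 0 = 1
not ((x_2 implies x_1) implies ((x_2 implies x_2) implies x_1)) = not 1 = 0
(not (not x_2 or x_2) or not (x_2 and x_2)) and not ((x_2 implies x_1) implies ((x_2 implies x_2) implies x_1)) = 0 and 0 = 0
No assignment yields a value below 0, so this is the minimum.

0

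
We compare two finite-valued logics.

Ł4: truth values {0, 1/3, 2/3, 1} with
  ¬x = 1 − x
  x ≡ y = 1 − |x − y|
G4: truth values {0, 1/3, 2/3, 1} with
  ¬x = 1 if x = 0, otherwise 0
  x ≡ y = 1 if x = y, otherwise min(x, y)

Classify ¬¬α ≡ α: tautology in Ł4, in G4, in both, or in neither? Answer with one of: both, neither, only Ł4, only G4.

In Ł4: every assignment gives 1 — tautology.
In G4: at α = 1/3 the value is 1/3 — not a tautology.

only Ł4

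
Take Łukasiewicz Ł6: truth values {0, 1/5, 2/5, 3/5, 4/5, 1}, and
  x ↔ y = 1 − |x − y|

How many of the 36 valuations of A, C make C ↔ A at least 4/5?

value 1: 6 assignments (counts)
value 4/5: 10 assignments (counts)
value 3/5: 8 assignments
value 2/5: 6 assignments
value 1/5: 4 assignments
value 0: 2 assignments
So 16 of the 36 assignments meet the threshold.

16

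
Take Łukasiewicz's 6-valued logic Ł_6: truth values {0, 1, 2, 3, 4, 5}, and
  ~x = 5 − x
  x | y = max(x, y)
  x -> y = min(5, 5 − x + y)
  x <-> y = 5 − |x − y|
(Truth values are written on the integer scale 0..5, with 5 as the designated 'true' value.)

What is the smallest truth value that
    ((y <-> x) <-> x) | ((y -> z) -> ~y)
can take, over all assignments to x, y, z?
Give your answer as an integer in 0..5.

3

Take x = 0, y = 2, z = 2:
y <-> x = 2 <-> 0 = 3
(y <-> x) <-> x = 3 <-> 0 = 2
y -> z = 2 -> 2 = 5
~y = ~2 = 3
(y -> z) -> ~y = 5 -> 3 = 3
((y <-> x) <-> x) | ((y -> z) -> ~y) = 2 | 3 = 3
No assignment yields a value below 3, so this is the minimum.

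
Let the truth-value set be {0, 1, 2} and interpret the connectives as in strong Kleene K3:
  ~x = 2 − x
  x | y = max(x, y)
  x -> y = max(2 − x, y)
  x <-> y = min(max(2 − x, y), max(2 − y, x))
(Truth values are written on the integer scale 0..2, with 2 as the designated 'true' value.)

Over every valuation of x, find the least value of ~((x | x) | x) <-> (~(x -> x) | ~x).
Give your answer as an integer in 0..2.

1

Take x = 1:
x | x = 1 | 1 = 1
(x | x) | x = 1 | 1 = 1
~((x | x) | x) = ~1 = 1
x -> x = 1 -> 1 = 1
~(x -> x) = ~1 = 1
~x = ~1 = 1
~(x -> x) | ~x = 1 | 1 = 1
~((x | x) | x) <-> (~(x -> x) | ~x) = 1 <-> 1 = 1
No assignment yields a value below 1, so this is the minimum.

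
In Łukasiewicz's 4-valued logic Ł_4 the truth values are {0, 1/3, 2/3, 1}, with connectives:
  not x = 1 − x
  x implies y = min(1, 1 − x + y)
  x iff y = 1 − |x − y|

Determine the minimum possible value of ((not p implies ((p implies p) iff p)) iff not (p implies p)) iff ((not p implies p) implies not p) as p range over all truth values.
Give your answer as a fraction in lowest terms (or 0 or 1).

1/3

Take p = 1/3:
not p = not 1/3 = 2/3
p implies p = 1/3 implies 1/3 = 1
(p implies p) iff p = 1 iff 1/3 = 1/3
not p implies ((p implies p) iff p) = 2/3 implies 1/3 = 2/3
p implies p = 1/3 implies 1/3 = 1
not (p implies p) = not 1 = 0
(not p implies ((p implies p) iff p)) iff not (p implies p) = 2/3 iff 0 = 1/3
not p = not 1/3 = 2/3
not p implies p = 2/3 implies 1/3 = 2/3
not p = not 1/3 = 2/3
(not p implies p) implies not p = 2/3 implies 2/3 = 1
((not p implies ((p implies p) iff p)) iff not (p implies p)) iff ((not p implies p) implies not p) = 1/3 iff 1 = 1/3
No assignment yields a value below 1/3, so this is the minimum.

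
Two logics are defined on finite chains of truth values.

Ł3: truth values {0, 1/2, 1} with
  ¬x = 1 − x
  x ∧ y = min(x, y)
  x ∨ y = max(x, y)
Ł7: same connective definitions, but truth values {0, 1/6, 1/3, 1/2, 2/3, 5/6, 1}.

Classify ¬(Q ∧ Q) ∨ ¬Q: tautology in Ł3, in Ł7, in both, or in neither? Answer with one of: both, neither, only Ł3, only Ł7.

In Ł3: at Q = 1/2 the value is 1/2 — not a tautology.
In Ł7: at Q = 1/6 the value is 5/6 — not a tautology.

neither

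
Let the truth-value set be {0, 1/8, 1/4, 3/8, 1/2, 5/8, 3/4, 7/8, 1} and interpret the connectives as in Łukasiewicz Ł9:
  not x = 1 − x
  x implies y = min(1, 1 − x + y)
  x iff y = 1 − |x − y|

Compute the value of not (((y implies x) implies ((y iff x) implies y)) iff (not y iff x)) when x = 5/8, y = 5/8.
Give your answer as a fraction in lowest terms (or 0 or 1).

y implies x = 5/8 implies 5/8 = 1
y iff x = 5/8 iff 5/8 = 1
(y iff x) implies y = 1 implies 5/8 = 5/8
(y implies x) implies ((y iff x) implies y) = 1 implies 5/8 = 5/8
not y = not 5/8 = 3/8
not y iff x = 3/8 iff 5/8 = 3/4
((y implies x) implies ((y iff x) implies y)) iff (not y iff x) = 5/8 iff 3/4 = 7/8
not (((y implies x) implies ((y iff x) implies y)) iff (not y iff x)) = not 7/8 = 1/8

1/8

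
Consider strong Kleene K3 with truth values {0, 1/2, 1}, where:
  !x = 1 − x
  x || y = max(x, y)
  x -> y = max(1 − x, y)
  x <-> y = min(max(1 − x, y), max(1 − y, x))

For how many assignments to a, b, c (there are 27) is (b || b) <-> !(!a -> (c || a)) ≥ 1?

6

value 1: 6 assignments (counts)
value 1/2: 15 assignments
value 0: 6 assignments
So 6 of the 27 assignments meet the threshold.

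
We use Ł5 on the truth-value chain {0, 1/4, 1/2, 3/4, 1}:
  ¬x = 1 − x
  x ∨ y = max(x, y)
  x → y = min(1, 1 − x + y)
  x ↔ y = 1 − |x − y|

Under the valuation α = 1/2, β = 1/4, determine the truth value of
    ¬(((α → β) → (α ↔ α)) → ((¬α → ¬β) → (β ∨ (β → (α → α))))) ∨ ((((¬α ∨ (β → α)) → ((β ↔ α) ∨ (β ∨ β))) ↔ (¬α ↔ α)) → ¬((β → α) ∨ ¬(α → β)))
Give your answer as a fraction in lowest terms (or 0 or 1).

α → β = 1/2 → 1/4 = 3/4
α ↔ α = 1/2 ↔ 1/2 = 1
(α → β) → (α ↔ α) = 3/4 → 1 = 1
¬α = ¬1/2 = 1/2
¬β = ¬1/4 = 3/4
¬α → ¬β = 1/2 → 3/4 = 1
α → α = 1/2 → 1/2 = 1
β → (α → α) = 1/4 → 1 = 1
β ∨ (β → (α → α)) = 1/4 ∨ 1 = 1
(¬α → ¬β) → (β ∨ (β → (α → α))) = 1 → 1 = 1
((α → β) → (α ↔ α)) → ((¬α → ¬β) → (β ∨ (β → (α → α)))) = 1 → 1 = 1
¬(((α → β) → (α ↔ α)) → ((¬α → ¬β) → (β ∨ (β → (α → α))))) = ¬1 = 0
¬α = ¬1/2 = 1/2
β → α = 1/4 → 1/2 = 1
¬α ∨ (β → α) = 1/2 ∨ 1 = 1
β ↔ α = 1/4 ↔ 1/2 = 3/4
β ∨ β = 1/4 ∨ 1/4 = 1/4
(β ↔ α) ∨ (β ∨ β) = 3/4 ∨ 1/4 = 3/4
(¬α ∨ (β → α)) → ((β ↔ α) ∨ (β ∨ β)) = 1 → 3/4 = 3/4
¬α = ¬1/2 = 1/2
¬α ↔ α = 1/2 ↔ 1/2 = 1
((¬α ∨ (β → α)) → ((β ↔ α) ∨ (β ∨ β))) ↔ (¬α ↔ α) = 3/4 ↔ 1 = 3/4
β → α = 1/4 → 1/2 = 1
α → β = 1/2 → 1/4 = 3/4
¬(α → β) = ¬3/4 = 1/4
(β → α) ∨ ¬(α → β) = 1 ∨ 1/4 = 1
¬((β → α) ∨ ¬(α → β)) = ¬1 = 0
(((¬α ∨ (β → α)) → ((β ↔ α) ∨ (β ∨ β))) ↔ (¬α ↔ α)) → ¬((β → α) ∨ ¬(α → β)) = 3/4 → 0 = 1/4
¬(((α → β) → (α ↔ α)) → ((¬α → ¬β) → (β ∨ (β → (α → α))))) ∨ ((((¬α ∨ (β → α)) → ((β ↔ α) ∨ (β ∨ β))) ↔ (¬α ↔ α)) → ¬((β → α) ∨ ¬(α → β))) = 0 ∨ 1/4 = 1/4

1/4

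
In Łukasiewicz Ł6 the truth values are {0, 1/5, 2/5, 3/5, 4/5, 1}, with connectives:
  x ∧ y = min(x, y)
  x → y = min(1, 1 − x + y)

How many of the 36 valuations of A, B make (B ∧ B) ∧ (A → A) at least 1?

6

value 1: 6 assignments (counts)
value 4/5: 6 assignments
value 3/5: 6 assignments
value 2/5: 6 assignments
value 1/5: 6 assignments
value 0: 6 assignments
So 6 of the 36 assignments meet the threshold.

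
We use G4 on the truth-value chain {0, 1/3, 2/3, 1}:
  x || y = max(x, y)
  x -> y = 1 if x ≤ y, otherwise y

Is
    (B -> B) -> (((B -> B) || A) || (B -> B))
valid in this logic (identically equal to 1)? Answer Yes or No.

Yes

A = 0, B = 0 ↦ 1
A = 0, B = 1/3 ↦ 1
A = 0, B = 2/3 ↦ 1
A = 0, B = 1 ↦ 1
A = 1/3, B = 0 ↦ 1
A = 1/3, B = 1/3 ↦ 1
A = 1/3, B = 2/3 ↦ 1
A = 1/3, B = 1 ↦ 1
A = 2/3, B = 0 ↦ 1
A = 2/3, B = 1/3 ↦ 1
A = 2/3, B = 2/3 ↦ 1
A = 2/3, B = 1 ↦ 1
A = 1, B = 0 ↦ 1
A = 1, B = 1/3 ↦ 1
A = 1, B = 2/3 ↦ 1
A = 1, B = 1 ↦ 1
Every assignment gives a value ≥ 1.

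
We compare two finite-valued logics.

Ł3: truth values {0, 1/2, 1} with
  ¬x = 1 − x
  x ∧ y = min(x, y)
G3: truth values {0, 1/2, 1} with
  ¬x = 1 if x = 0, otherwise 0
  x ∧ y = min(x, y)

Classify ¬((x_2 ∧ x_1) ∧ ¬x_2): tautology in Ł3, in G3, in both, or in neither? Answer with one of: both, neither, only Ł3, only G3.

only G3

In Ł3: at x_1 = 1/2, x_2 = 1/2 the value is 1/2 — not a tautology.
In G3: every assignment gives 1 — tautology.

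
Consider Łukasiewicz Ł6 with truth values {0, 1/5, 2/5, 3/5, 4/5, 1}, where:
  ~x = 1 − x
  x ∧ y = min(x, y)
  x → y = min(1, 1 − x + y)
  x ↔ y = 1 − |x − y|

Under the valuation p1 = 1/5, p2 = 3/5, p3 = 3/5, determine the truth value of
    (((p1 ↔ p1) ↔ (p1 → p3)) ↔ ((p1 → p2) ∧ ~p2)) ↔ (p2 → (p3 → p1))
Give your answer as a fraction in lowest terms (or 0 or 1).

p1 ↔ p1 = 1/5 ↔ 1/5 = 1
p1 → p3 = 1/5 → 3/5 = 1
(p1 ↔ p1) ↔ (p1 → p3) = 1 ↔ 1 = 1
p1 → p2 = 1/5 → 3/5 = 1
~p2 = ~3/5 = 2/5
(p1 → p2) ∧ ~p2 = 1 ∧ 2/5 = 2/5
((p1 ↔ p1) ↔ (p1 → p3)) ↔ ((p1 → p2) ∧ ~p2) = 1 ↔ 2/5 = 2/5
p3 → p1 = 3/5 → 1/5 = 3/5
p2 → (p3 → p1) = 3/5 → 3/5 = 1
(((p1 ↔ p1) ↔ (p1 → p3)) ↔ ((p1 → p2) ∧ ~p2)) ↔ (p2 → (p3 → p1)) = 2/5 ↔ 1 = 2/5

2/5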